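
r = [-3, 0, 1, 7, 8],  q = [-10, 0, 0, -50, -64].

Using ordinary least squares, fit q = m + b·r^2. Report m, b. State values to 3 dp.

m = 0.024, b = -1.009

Normal-equation sums: Σ1 = 5, Σr^2 = 123, Σr^2·r^2 = 6579.
And Σq = -124, Σr^2·q = -6636.
MᵀM·[m, b]ᵀ = Mᵀq becomes [[5, 123]; [123, 6579]]·[m, b]ᵀ = [-124, -6636]ᵀ.
det = 5·6579 − 123² = 17766.
m = ((-124)·6579 − 123·(-6636))/17766 = 8/329; b = (5·(-6636) − 123·(-124))/17766 = -332/329.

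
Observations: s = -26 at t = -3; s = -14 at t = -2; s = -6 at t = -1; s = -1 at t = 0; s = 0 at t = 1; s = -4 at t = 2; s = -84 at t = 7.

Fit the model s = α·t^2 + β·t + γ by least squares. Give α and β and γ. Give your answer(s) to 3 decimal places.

α = -2.040, β = 2.412, γ = -0.847

From the data, Σt^2·t^2 = 2516, Σt^2·t = 316, Σt^2 = 68, Σt·t = 68, Σt = 4, Σ1 = 7.
Right-hand side: Σt^2·s = -4428, Σt·s = -484, Σs = -135.
Solving the 3×3 system (Gaussian elimination) gives α = -4027/1974, β = 23809/9870, γ = -199/235.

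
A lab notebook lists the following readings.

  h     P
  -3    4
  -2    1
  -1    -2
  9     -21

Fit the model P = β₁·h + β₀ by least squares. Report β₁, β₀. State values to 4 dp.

β₁ = -2.0216, β₀ = -2.9838

AᵀA·[β₁, β₀]ᵀ = AᵀP reads: 95·β₁ + 3·β₀ = -201;  3·β₁ + 4·β₀ = -18.
(Σh·h = 95, Σh = 3, Σ1 = 4, Σh·P = -201, ΣP = -18.)
Δ = 95·4 − 3² = 371.
β₁ = ((-201)·4 − 3·(-18))/371 = -750/371; β₀ = (95·(-18) − 3·(-201))/371 = -1107/371.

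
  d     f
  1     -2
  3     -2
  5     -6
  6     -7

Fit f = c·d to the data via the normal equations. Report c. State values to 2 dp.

c = -1.13

Entries of MᵀM: Σd·d = 71.
For Mᵀf: Σd·f = -80.
So MᵀM·[c]ᵀ = Mᵀf: [[71]]·[c]ᵀ = [-80]ᵀ.
c = (-80)/71 = -1.12676.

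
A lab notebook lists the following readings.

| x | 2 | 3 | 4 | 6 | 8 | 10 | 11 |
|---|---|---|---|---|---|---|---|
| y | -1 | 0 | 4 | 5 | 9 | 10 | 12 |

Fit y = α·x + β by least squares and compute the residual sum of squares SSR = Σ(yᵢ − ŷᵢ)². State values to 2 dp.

Setting ∂/∂α … = 0 gives: 350·α + 44·β = 348;  44·α + 7·β = 39.
(Σx·x = 350, Σx = 44, Σ1 = 7, Σx·y = 348, Σy = 39.)
Eliminating β: 7·(row 1) − 44·(row 2) gives 514·α = 7·348 − 44·39 = 720, so α = 360/257.
Then β = (39 − 44·(360/257))/7 = -831/257.
Residuals: -146/257, -249/257, 419/257, -44/257, 264/257, -199/257, -45/257; SSR = 1448/257.

SSR = 5.63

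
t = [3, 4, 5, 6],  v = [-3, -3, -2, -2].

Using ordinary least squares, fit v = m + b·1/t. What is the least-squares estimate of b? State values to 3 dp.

From the data, Σ1 = 4, Σ1/t = 19/20, Σ1/t·1/t = 869/3600.
Right-hand side: Σv = -10, Σ1/t·v = -149/60.
So MᵀM·[m, b]ᵀ = Mᵀv: [[4, 19/20]; [19/20, 869/3600]]·[m, b]ᵀ = [-10, -149/60]ᵀ.
Eliminating b: (869/3600)·(row 1) − (19/20)·(row 2) gives (227/3600)·m = (869/3600)·(-10) − (19/20)·(-149/60) = -197/3600, so m = -197/227.
Then b = ((-149/60) − (19/20)·(-197/227))/(869/3600) = -1560/227.

b = -6.872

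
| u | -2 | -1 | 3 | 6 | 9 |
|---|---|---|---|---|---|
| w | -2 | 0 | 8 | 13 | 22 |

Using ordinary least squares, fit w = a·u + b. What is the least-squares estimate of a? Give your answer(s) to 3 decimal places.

From the data, Σu·u = 131, Σu = 15, Σ1 = 5.
Moment sums: Σu·w = 304, Σw = 41.
Determinant 131·5 − 15² = 430.
a = (304·5 − 15·41)/430 = 181/86; b = (131·41 − 15·304)/430 = 811/430.

a = 2.105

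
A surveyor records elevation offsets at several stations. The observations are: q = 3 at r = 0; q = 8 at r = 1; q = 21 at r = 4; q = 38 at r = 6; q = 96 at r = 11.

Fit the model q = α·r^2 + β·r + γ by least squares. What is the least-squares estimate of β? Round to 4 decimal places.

β = 2.3261

The normal equations are: 16194·α + 1612·β + 174·γ = 13328;  1612·α + 174·β + 22·γ = 1376;  174·α + 22·β + 5·γ = 166.
(Σr^2·r^2 = 16194, Σr^2·r = 1612, Σr^2 = 174, Σr·r = 174, Σr = 22, Σ1 = 5, Σr^2·q = 13328, Σr·q = 1376, Σq = 166.)
Row-reducing yields α = 45646/82903, β = 192842/82903, γ = 315394/82903.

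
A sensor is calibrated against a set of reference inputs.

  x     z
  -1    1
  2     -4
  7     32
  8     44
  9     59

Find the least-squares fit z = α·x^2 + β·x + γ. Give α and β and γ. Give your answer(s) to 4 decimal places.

α = 1.0342, β = -2.4109, γ = -2.7082

The normal system AᵀA·[α, β, γ]ᵀ = Aᵀz is [[13075, 1591, 199]; [1591, 199, 25]; [199, 25, 5]]·[α, β, γ]ᵀ = [9148, 1098, 132]ᵀ.
Row-reducing yields α = 33922/32799, β = -79075/32799, γ = -1021/377.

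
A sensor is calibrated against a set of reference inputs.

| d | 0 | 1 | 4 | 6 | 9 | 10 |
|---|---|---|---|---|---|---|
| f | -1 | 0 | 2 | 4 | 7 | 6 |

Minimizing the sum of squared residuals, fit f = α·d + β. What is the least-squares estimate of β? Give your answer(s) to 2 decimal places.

Setting ∂/∂α … = 0 gives: 234·α + 30·β = 155;  30·α + 6·β = 18.
Determinant 234·6 − 30² = 504.
α = (155·6 − 30·18)/504 = 65/84; β = (234·18 − 30·155)/504 = -73/84.

β = -0.87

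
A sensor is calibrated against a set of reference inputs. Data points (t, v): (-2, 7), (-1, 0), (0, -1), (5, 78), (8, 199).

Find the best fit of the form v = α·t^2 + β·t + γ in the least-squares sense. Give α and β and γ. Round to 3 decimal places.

α = 2.982, β = 1.215, γ = -1.892

The normal system XᵀX·[α, β, γ]ᵀ = Xᵀv is [[4738, 628, 94]; [628, 94, 10]; [94, 10, 5]]·[α, β, γ]ᵀ = [14714, 1968, 283]ᵀ.
Solving the 3×3 system (Gaussian elimination) gives α = 97808/32799, β = 39847/32799, γ = -20687/10933.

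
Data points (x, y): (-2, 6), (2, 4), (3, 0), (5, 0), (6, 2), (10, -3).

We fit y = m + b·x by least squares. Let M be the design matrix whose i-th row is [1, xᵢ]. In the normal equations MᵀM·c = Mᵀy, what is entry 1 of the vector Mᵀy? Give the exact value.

9

Entry 1 ↔ basis 1, so (Mᵀy)_{1} = Σᵢ yᵢ = (1)·(6) + (1)·(4) + (1)·(0) + (1)·(0) + (1)·(2) + (1)·(-3) = 9.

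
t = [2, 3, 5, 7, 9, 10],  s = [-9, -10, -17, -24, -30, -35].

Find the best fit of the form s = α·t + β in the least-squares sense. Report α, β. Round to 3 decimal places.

α = -3.288, β = -1.103

MᵀM·[α, β]ᵀ = Mᵀs reads: 268·α + 36·β = -921;  36·α + 6·β = -125.
Eliminating β: 6·(row 1) − 36·(row 2) gives 312·α = 6·(-921) − 36·(-125) = -1026, so α = -171/52.
Then β = ((-125) − 36·(-171/52))/6 = -43/39.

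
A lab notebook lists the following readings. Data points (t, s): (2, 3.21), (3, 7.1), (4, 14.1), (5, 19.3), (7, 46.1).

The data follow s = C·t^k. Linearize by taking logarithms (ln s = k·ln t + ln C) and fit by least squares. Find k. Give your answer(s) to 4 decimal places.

Taking logs, ln s = k·ln t + ln C, so regress ln s on ln t.
Σln t = 6.7334, Σ(ln t)² = 9.9861, Σln s = 12.5635, Σln t·ln s = 18.8487.
Normal system: [[9.9861, 6.7334]; [6.7334, 5]]·[k, ln C]ᵀ = [18.8487, 12.5635]ᵀ.
Slope k = (n·Σln t·ln s − Σln t·Σln s)/(n·Σ(ln t)² − (Σln t)²) = (5·18.8487 − 6.7334·12.5635)/4.5917 = 2.10133; ln C = (Σln s − k·Σln t)/n = -0.31713.

k = 2.1013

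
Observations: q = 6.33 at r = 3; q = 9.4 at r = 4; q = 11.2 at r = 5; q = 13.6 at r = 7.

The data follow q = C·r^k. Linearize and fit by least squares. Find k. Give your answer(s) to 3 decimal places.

With ln qᵢ as the transformed response and ln rᵢ as the regressor:
Over the data: Σln r = 6.0403, Σ(ln r)² = 9.5056, Σln q = 9.1120, Σln r·ln q = 14.1008.
Normal system: [[9.5056, 6.0403]; [6.0403, 4]]·[k, ln C]ᵀ = [14.1008, 9.1120]ᵀ.
Δ = 9.5056·4 − (6.0403)² = 1.5378; k = (14.1008·4 − 6.0403·9.1120)/1.5378 = 0.88721, ln C = (9.5056·9.1120 − 6.0403·14.1008)/1.5378 = 0.93825.

k = 0.887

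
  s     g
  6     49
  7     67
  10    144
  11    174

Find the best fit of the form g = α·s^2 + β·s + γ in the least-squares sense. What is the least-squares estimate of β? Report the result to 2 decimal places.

Setting ∂/∂α … = 0 gives: 28338·α + 2890·β + 306·γ = 40501;  2890·α + 306·β + 34·γ = 4117;  306·α + 34·β + 4·γ = 434.
(Σs^2·s^2 = 28338, Σs^2·s = 2890, Σs^2 = 306, Σs·s = 306, Σs = 34, Σ1 = 4, Σs^2·g = 40501, Σs·g = 4117, Σg = 434.)
Solving the 3×3 system (Gaussian elimination) gives α = 3/2, β = -11/34, γ = -7/2.

β = -0.32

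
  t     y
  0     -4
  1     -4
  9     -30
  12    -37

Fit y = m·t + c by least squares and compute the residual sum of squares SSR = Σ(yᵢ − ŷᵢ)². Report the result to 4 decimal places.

SSR = 5.8905

The normal system XᵀX·[m, c]ᵀ = Xᵀy is [[226, 22]; [22, 4]]·[m, c]ᵀ = [-718, -75]ᵀ.
det = 226·4 − 22² = 420.
m = ((-718)·4 − 22·(-75))/420 = -611/210; c = (226·(-75) − 22·(-718))/420 = -577/210.
Residuals: -263/210, 58/35, -16/15, 139/210; SSR = 1237/210.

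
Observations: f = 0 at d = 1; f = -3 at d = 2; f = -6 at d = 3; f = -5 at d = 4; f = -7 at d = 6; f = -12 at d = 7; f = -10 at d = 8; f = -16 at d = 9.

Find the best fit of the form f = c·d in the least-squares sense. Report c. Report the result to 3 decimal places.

Entries of XᵀX: Σd·d = 260.
For Xᵀf: Σd·f = -394.
Normal equations: [[260]]·[c]ᵀ = [-394]ᵀ.
Hence c = -394 / 260 ≈ -1.51538.

c = -1.515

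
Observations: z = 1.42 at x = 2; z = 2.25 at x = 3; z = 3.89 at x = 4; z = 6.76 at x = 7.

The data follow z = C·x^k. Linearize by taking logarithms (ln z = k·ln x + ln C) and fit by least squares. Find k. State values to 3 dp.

Let Y = ln z. Fitting Y = k·ln x + ln C by least squares:
Σln x = 5.1240, Σ(ln x)² = 7.3958, Σln z = 4.4310, Σln x·ln z = 6.7358.
Normal system: [[7.3958, 5.1240]; [5.1240, 4]]·[k, ln C]ᵀ = [6.7358, 4.4310]ᵀ.
Slope k = (n·Σln x·ln z − Σln x·Σln z)/(n·Σ(ln x)² − (Σln x)²) = (4·6.7358 − 5.1240·4.4310)/3.3281 = 1.27363; ln C = (Σln z − k·Σln x)/n = -0.52375.

k = 1.274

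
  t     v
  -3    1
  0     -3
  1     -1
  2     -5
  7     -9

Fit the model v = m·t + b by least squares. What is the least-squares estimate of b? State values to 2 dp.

Setting ∂/∂m … = 0 gives: 63·m + 7·b = -77;  7·m + 5·b = -17.
(Σt·t = 63, Σt = 7, Σ1 = 5, Σt·v = -77, Σv = -17.)
Δ = 63·5 − 7² = 266.
m = ((-77)·5 − 7·(-17))/266 = -1; b = (63·(-17) − 7·(-77))/266 = -2.

b = -2.00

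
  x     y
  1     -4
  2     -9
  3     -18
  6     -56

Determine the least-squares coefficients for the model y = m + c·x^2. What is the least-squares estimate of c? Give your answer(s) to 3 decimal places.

Forming AᵀA = [[4, 50]; [50, 1394]] and Aᵀy = [-87, -2218]ᵀ gives AᵀA·[m, c]ᵀ = Aᵀy.
Eliminating c: 1394·(row 1) − 50·(row 2) gives 3076·m = 1394·(-87) − 50·(-2218) = -10378, so m = -5189/1538.
Then c = ((-2218) − 50·(-5189/1538))/1394 = -2261/1538.

c = -1.470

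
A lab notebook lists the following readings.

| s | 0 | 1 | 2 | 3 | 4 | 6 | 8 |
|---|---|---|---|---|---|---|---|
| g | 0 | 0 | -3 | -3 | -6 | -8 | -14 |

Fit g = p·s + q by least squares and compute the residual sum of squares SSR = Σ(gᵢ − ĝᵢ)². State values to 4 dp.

Forming XᵀX = [[130, 24]; [24, 7]] and Xᵀg = [-199, -34]ᵀ gives XᵀX·[p, q]ᵀ = Xᵀg.
Eliminating q: 7·(row 1) − 24·(row 2) gives 334·p = 7·(-199) − 24·(-34) = -577, so p = -577/334.
Then q = ((-34) − 24·(-577/334))/7 = 178/167.
Residuals: -178/167, 221/334, -102/167, 373/334, -26/167, 217/167, -208/167; SSR = 2157/334.

SSR = 6.4581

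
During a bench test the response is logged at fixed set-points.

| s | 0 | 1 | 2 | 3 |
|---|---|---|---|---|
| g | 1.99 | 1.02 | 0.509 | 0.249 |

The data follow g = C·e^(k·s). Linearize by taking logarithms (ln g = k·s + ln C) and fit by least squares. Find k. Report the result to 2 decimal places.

k = -0.69

Linearized form: ln g = k·s + ln C. From the 4 transformed points,
AᵀA = [[14.0000, 6.0000]; [6.0000, 4]], rhs = [-5.5017, -1.3577]ᵀ  (here Σs = 6.0000, Σ(s)² = 14.0000, Σln g = -1.3577, Σs·ln g = -5.5017).
Δ = 14.0000·4 − (6.0000)² = 20.0000; k = (-5.5017·4 − 6.0000·-1.3577)/20.0000 = -0.69304, ln C = (14.0000·-1.3577 − 6.0000·-5.5017)/20.0000 = 0.70015.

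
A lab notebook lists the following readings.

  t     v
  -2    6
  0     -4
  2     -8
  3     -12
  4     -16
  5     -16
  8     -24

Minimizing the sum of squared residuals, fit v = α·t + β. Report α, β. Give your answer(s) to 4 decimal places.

Normal-equation sums: Σt·t = 122, Σt = 20, Σ1 = 7.
For Xᵀv: Σt·v = -400, Σv = -74.
So XᵀX·[α, β]ᵀ = Xᵀv: [[122, 20]; [20, 7]]·[α, β]ᵀ = [-400, -74]ᵀ.
det = 122·7 − 20² = 454.
α = ((-400)·7 − 20·(-74))/454 = -660/227; β = (122·(-74) − 20·(-400))/454 = -514/227.

α = -2.9075, β = -2.2643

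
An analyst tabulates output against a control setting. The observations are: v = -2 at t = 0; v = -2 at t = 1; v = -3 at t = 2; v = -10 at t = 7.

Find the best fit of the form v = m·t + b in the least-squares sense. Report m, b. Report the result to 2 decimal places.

The normal system AᵀA·[m, b]ᵀ = Aᵀv is [[54, 10]; [10, 4]]·[m, b]ᵀ = [-78, -17]ᵀ.
det = 54·4 − 10² = 116.
m = ((-78)·4 − 10·(-17))/116 = -71/58; b = (54·(-17) − 10·(-78))/116 = -69/58.

m = -1.22, b = -1.19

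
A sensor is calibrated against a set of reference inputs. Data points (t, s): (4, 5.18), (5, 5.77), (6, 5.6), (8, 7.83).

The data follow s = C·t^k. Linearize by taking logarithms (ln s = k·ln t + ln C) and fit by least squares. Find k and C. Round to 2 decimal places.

k = 0.56, C = 2.31

Linearized form: ln s = k·ln t + ln C. From the 4 transformed points,
Σln t = 6.8669, Σ(ln t)² = 12.0466, Σln s = 7.1782, Σln t·ln s = 12.4672.
Equations: 12.0466·k + 6.8669·ln C = 12.4672;  6.8669·k + 4·ln C = 7.1782.
Δ = 12.0466·4 − (6.8669)² = 1.0316; k = (12.4672·4 − 6.8669·7.1782)/1.0316 = 0.55889, ln C = (12.0466·7.1782 − 6.8669·12.4672)/1.0316 = 0.83509, so C = exp(0.83509) = 2.30502.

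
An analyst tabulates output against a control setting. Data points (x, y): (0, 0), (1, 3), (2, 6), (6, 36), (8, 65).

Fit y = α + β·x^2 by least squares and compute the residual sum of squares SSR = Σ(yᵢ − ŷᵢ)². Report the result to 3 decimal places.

SSR = 3.700

Setting ∂/∂α … = 0 gives: 5·α + 105·β = 110;  105·α + 5409·β = 5483.
Δ = 5·5409 − 105² = 16020.
α = (110·5409 − 105·5483)/16020 = 1285/1068; β = (5·5483 − 105·110)/16020 = 3173/3204.
Residuals: -1285/1068, 646/801, 2677/3204, -913/1068, 1333/3204; SSR = 11855/3204.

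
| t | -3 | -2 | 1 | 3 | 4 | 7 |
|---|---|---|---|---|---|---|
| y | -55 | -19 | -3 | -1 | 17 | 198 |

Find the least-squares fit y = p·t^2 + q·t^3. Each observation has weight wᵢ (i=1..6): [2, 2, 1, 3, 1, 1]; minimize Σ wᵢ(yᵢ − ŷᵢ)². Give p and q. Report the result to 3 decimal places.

Setting ∂/∂p … = 0 gives: 3095·p + 18011·q = 8802;  18011·p + 125519·q = 72192.
det = 3095·125519 − 18011² = 64085184.
p = (8802·125519 − 18011·72192)/64085184 = -1050709/344544; q = (3095·72192 − 18011·8802)/64085184 = 10816903/10680864.

p = -3.050, q = 1.013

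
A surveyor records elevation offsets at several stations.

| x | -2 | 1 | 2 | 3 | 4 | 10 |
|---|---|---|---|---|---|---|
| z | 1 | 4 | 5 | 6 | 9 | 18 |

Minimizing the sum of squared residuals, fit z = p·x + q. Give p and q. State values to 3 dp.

Forming AᵀA = [[134, 18]; [18, 6]] and Aᵀz = [246, 43]ᵀ gives AᵀA·[p, q]ᵀ = Aᵀz.
Determinant 134·6 − 18² = 480.
p = (246·6 − 18·43)/480 = 117/80; q = (134·43 − 18·246)/480 = 667/240.

p = 1.463, q = 2.779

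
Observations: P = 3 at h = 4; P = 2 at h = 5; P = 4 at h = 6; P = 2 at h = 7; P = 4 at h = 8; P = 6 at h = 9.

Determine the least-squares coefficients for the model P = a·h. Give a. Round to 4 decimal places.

The normal equations are: 271·a = 146.
a = 146/271 = 0.538745.

a = 0.5387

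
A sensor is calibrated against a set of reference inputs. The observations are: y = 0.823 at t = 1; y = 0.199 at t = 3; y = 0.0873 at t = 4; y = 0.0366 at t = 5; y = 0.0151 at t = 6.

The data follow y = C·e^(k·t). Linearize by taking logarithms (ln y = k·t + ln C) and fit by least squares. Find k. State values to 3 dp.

With ln yᵢ as the transformed response and tᵢ as the regressor:
Σt = 19.0000, Σ(t)² = 87.0000, Σln y = -11.7484, Σt·ln y = -56.4887.
Normal system: [[87.0000, 19.0000]; [19.0000, 5]]·[k, ln C]ᵀ = [-56.4887, -11.7484]ᵀ.
Solving (det = 74.0000): k = -0.80032, ln C = 0.69151.

k = -0.800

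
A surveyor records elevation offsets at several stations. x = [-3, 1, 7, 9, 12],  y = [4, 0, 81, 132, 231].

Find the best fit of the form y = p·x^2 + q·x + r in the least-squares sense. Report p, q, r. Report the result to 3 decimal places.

p = 1.480, q = 1.787, r = -3.741

Setting ∂/∂p … = 0 gives: 29780·p + 2774·q + 284·r = 47961;  2774·p + 284·q + 26·r = 4515;  284·p + 26·q + 5·r = 448.
Inverting the 3×3 Gram matrix, [p, q, r]ᵀ = [143131/96726, 3677/2058, -180925/48363]ᵀ.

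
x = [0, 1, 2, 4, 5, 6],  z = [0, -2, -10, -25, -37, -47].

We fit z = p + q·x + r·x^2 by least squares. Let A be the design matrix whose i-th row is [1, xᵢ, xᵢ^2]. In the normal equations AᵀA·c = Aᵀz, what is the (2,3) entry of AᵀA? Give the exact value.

414

Row 2 ↔ basis x, column 3 ↔ basis x^2, so (AᵀA)_{2,3} = Σᵢ (x)·(x^2) = (0)·(0) + (1)·(1) + (2)·(4) + (4)·(16) + (5)·(25) + (6)·(36) = 414.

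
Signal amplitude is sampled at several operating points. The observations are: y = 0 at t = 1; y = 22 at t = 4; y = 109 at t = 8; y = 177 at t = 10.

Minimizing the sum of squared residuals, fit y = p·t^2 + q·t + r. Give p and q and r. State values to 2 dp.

p = 2.05, q = -2.91, r = 0.84

Entries of XᵀX: Σt^2·t^2 = 14353, Σt^2·t = 1577, Σt^2 = 181, Σt·t = 181, Σt = 23, Σ1 = 4.
For Xᵀy: Σt^2·y = 25028, Σt·y = 2730, Σy = 308.
XᵀX·[p, q, r]ᵀ = Xᵀy becomes [[14353, 1577, 181]; [1577, 181, 23]; [181, 23, 4]]·[p, q, r]ᵀ = [25028, 2730, 308]ᵀ.
Inverting the 3×3 Gram matrix, [p, q, r]ᵀ = [271/132, -757/260, 3611/4290]ᵀ.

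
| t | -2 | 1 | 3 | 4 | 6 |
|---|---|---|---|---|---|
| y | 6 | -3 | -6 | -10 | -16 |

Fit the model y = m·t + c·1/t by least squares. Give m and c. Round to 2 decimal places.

m = -2.53, c = -0.34

From the data, Σt·t = 66, Σt·1/t = 5, Σ1/t·1/t = 209/144.
And Σt·y = -169, Σ1/t·y = -79/6.
AᵀA·[m, c]ᵀ = Aᵀy becomes [[66, 5]; [5, 209/144]]·[m, c]ᵀ = [-169, -79/6]ᵀ.
Determinant 66·(209/144) − 5² = 1699/24.
m = ((-169)·(209/144) − 5·(-79/6))/(1699/24) = -25841/10194; c = (66·(-79/6) − 5·(-169))/(1699/24) = -576/1699.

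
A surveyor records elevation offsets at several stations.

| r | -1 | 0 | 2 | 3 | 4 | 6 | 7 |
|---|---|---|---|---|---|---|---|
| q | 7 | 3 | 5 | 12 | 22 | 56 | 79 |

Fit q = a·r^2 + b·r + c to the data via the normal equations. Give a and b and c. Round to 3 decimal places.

The normal equations are: 4051·a + 657·b + 115·c = 6374;  657·a + 115·b + 21·c = 1016;  115·a + 21·b + 7·c = 184.
(Σr^2·r^2 = 4051, Σr^2·r = 657, Σr^2 = 115, Σr·r = 115, Σr = 21, Σ1 = 7, Σr^2·q = 6374, Σr·q = 1016, Σq = 184.)
Solving the 3×3 system (Gaussian elimination) gives a = 1985/1014, b = -477/169, c = 2629/1014.

a = 1.958, b = -2.822, c = 2.593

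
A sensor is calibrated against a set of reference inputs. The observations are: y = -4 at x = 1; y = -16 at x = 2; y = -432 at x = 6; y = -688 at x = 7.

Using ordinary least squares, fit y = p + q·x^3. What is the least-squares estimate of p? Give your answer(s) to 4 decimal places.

The normal equations are: 4·p + 568·q = -1140;  568·p + 164370·q = -329428.
Eliminating q: 164370·(row 1) − 568·(row 2) gives 334856·p = 164370·(-1140) − 568·(-329428) = -266696, so p = -33337/41857.
Then q = ((-329428) − 568·(-33337/41857))/164370 = -83774/41857.

p = -0.7964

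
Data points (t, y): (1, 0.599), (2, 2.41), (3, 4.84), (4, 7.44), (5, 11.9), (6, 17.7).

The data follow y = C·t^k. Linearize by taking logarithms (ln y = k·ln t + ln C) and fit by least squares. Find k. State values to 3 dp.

Linearized form: ln y = k·ln t + ln C. From the 6 transformed points,
Over the data: Σln t = 6.5793, Σ(ln t)² = 9.4099, Σln y = 9.3010, Σln t·ln y = 14.2588.
Normal system: [[9.4099, 6.5793]; [6.5793, 6]]·[k, ln C]ᵀ = [14.2588, 9.3010]ᵀ.
Solving (det = 13.1729): k = 1.84919, ln C = -0.47754.

k = 1.849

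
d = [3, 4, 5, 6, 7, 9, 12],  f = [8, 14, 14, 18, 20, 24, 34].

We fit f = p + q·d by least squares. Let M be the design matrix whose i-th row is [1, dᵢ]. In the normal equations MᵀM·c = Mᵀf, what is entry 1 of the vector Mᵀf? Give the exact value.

Entry 1 ↔ basis 1, so (Mᵀf)_{1} = Σᵢ fᵢ = (1)·(8) + (1)·(14) + (1)·(14) + (1)·(18) + (1)·(20) + (1)·(24) + (1)·(34) = 132.

132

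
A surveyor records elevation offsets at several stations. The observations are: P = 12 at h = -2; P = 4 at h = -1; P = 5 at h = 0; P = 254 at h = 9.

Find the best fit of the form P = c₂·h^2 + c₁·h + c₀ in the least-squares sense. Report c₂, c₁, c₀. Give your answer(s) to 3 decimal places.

Forming MᵀM = [[6578, 720, 86]; [720, 86, 6]; [86, 6, 4]] and MᵀP = [20626, 2258, 275]ᵀ gives MᵀM·[c₂, c₁, c₀]ᵀ = MᵀP.
Row-reducing yields c₂ = 42249/14852, c₁ = 31691/14852, c₀ = 65185/14852.

c₂ = 2.845, c₁ = 2.134, c₀ = 4.389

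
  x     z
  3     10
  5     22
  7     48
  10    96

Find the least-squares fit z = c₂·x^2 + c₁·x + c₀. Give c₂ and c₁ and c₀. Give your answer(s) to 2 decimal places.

c₂ = 1.04, c₁ = -1.16, c₀ = 3.44

Sums needed: Σx^2·x^2 = 13107, Σx^2·x = 1495, Σx^2 = 183, Σx·x = 183, Σx = 25, Σ1 = 4.
And Σx^2·z = 12592, Σx·z = 1436, Σz = 176.
So MᵀM·[c₂, c₁, c₀]ᵀ = Mᵀz: [[13107, 1495, 183]; [1495, 183, 25]; [183, 25, 4]]·[c₂, c₁, c₀]ᵀ = [12592, 1436, 176]ᵀ.
Row-reducing yields c₂ = 3425/3278, c₁ = -3799/3278, c₀ = 5641/1639.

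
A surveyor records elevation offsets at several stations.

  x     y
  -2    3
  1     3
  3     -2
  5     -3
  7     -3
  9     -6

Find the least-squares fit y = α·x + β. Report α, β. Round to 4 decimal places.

Entries of MᵀM: Σx·x = 169, Σx = 23, Σ1 = 6.
Right-hand side: Σx·y = -99, Σy = -8.
MᵀM·[α, β]ᵀ = Mᵀy becomes [[169, 23]; [23, 6]]·[α, β]ᵀ = [-99, -8]ᵀ.
Eliminating β: 6·(row 1) − 23·(row 2) gives 485·α = 6·(-99) − 23·(-8) = -410, so α = -82/97.
Then β = ((-8) − 23·(-82/97))/6 = 185/97.

α = -0.8454, β = 1.9072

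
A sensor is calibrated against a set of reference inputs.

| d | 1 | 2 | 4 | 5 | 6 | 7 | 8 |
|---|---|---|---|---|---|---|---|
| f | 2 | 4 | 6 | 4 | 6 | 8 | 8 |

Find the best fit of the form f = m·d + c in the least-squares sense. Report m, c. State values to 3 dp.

m = 0.783, c = 1.739

Entries of XᵀX: Σd·d = 195, Σd = 33, Σ1 = 7.
Moment sums: Σd·f = 210, Σf = 38.
So XᵀX·[m, c]ᵀ = Xᵀf: [[195, 33]; [33, 7]]·[m, c]ᵀ = [210, 38]ᵀ.
Determinant 195·7 − 33² = 276.
m = (210·7 − 33·38)/276 = 18/23; c = (195·38 − 33·210)/276 = 40/23.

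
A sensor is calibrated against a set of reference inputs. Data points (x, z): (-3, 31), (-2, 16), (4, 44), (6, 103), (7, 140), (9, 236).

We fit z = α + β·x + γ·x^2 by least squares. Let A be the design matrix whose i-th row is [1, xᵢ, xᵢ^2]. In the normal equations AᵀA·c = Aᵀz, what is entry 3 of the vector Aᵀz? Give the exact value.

30731

Entry 3 ↔ basis x^2, so (Aᵀz)_{3} = Σᵢ (x^2)·zᵢ = (9)·(31) + (4)·(16) + (16)·(44) + (36)·(103) + (49)·(140) + (81)·(236) = 30731.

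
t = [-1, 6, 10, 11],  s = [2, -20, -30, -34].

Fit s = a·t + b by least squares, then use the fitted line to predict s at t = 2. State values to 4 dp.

ŝ = -7.2022

The normal equations are: 258·a + 26·b = -796;  26·a + 4·b = -82.
(Σt·t = 258, Σt = 26, Σ1 = 4, Σt·s = -796, Σs = -82.)
Eliminating b: 4·(row 1) − 26·(row 2) gives 356·a = 4·(-796) − 26·(-82) = -1052, so a = -263/89.
Then b = ((-82) − 26·(-263/89))/4 = -115/89.
At t = 2: ŝ = (-263/89)·(2) + (-115/89)·(1) = -641/89.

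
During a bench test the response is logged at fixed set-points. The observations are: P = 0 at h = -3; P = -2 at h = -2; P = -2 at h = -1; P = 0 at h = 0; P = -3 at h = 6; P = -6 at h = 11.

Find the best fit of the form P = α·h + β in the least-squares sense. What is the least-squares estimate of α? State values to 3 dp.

α = -0.359

Compute the Gram sums: Σh·h = 171, Σh = 11, Σ1 = 6.
And Σh·P = -78, ΣP = -13.
Δ = 171·6 − 11² = 905.
α = ((-78)·6 − 11·(-13))/905 = -65/181; β = (171·(-13) − 11·(-78))/905 = -273/181.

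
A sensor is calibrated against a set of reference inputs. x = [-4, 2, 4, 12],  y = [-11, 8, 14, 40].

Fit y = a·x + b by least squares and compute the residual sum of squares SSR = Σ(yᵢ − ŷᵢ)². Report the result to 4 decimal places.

SSR = 0.1679

Forming AᵀA = [[180, 14]; [14, 4]] and Aᵀy = [596, 51]ᵀ gives AᵀA·[a, b]ᵀ = Aᵀy.
Determinant 180·4 − 14² = 524.
a = (596·4 − 14·51)/524 = 835/262; b = (180·51 − 14·596)/524 = 209/131.
Residuals: 20/131, 4/131, -45/131, 21/131; SSR = 22/131.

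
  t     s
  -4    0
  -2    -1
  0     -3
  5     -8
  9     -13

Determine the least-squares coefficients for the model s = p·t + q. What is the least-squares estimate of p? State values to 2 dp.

The normal system XᵀX·[p, q]ᵀ = Xᵀs is [[126, 8]; [8, 5]]·[p, q]ᵀ = [-155, -25]ᵀ.
det = 126·5 − 8² = 566.
p = ((-155)·5 − 8·(-25))/566 = -575/566; q = (126·(-25) − 8·(-155))/566 = -955/283.

p = -1.02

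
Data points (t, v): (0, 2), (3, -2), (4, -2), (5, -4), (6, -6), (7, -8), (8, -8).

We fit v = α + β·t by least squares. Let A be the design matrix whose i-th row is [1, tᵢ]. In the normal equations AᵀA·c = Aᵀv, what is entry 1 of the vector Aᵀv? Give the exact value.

Entry 1 ↔ basis 1, so (Aᵀv)_{1} = Σᵢ vᵢ = (1)·(2) + (1)·(-2) + (1)·(-2) + (1)·(-4) + (1)·(-6) + (1)·(-8) + (1)·(-8) = -28.

-28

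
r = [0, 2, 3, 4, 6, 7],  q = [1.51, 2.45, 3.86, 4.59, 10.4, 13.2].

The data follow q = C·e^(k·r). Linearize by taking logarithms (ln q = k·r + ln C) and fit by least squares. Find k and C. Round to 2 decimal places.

k = 0.32, C = 1.41

With ln qᵢ as the transformed response and rᵢ as the regressor:
AᵀA = [[114.0000, 22.0000]; [22.0000, 6]], rhs = [44.0521, 9.1048]ᵀ  (here Σr = 22.0000, Σ(r)² = 114.0000, Σln q = 9.1048, Σr·ln q = 44.0521).
Δ = 114.0000·6 − (22.0000)² = 200.0000; k = (44.0521·6 − 22.0000·9.1048)/200.0000 = 0.32004, ln C = (114.0000·9.1048 − 22.0000·44.0521)/200.0000 = 0.34399, so C = exp(0.34399) = 1.41057.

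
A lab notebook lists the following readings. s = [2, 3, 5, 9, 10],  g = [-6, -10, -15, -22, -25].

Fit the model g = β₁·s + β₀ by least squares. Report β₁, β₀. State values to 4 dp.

β₁ = -2.2165, β₀ = -2.7441

Forming AᵀA = [[219, 29]; [29, 5]] and Aᵀg = [-565, -78]ᵀ gives AᵀA·[β₁, β₀]ᵀ = Aᵀg.
Eliminating β₀: 5·(row 1) − 29·(row 2) gives 254·β₁ = 5·(-565) − 29·(-78) = -563, so β₁ = -563/254.
Then β₀ = ((-78) − 29·(-563/254))/5 = -697/254.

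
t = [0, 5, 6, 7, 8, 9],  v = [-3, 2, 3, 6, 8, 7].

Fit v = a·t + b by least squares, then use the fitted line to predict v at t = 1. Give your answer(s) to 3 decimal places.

v̂ = -2.141

From the data, Σt·t = 255, Σt = 35, Σ1 = 6.
Right-hand side: Σt·v = 197, Σv = 23.
So AᵀA·[a, b]ᵀ = Aᵀv: [[255, 35]; [35, 6]]·[a, b]ᵀ = [197, 23]ᵀ.
det = 255·6 − 35² = 305.
a = (197·6 − 35·23)/305 = 377/305; b = (255·23 − 35·197)/305 = -206/61.
At t = 1: v̂ = (377/305)·(1) + (-206/61)·(1) = -653/305.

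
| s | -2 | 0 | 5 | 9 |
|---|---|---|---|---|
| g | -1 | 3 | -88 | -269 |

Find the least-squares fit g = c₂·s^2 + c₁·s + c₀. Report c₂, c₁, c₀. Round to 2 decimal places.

c₂ = -2.97, c₁ = -3.52, c₀ = 3.54

From the data, Σs^2·s^2 = 7202, Σs^2·s = 846, Σs^2 = 110, Σs·s = 110, Σs = 12, Σ1 = 4.
Right-hand side: Σs^2·g = -23993, Σs·g = -2859, Σg = -355.
Solving the 3×3 system (Gaussian elimination) gives c₂ = -127353/42842, c₁ = -75300/21421, c₀ = 75890/21421.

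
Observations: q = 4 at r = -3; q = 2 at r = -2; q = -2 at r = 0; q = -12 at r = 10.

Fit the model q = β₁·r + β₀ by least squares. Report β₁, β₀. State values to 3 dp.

β₁ = -1.180, β₀ = -0.525

Compute the Gram sums: Σr·r = 113, Σr = 5, Σ1 = 4.
Moment sums: Σr·q = -136, Σq = -8.
Eliminating β₀: 4·(row 1) − 5·(row 2) gives 427·β₁ = 4·(-136) − 5·(-8) = -504, so β₁ = -72/61.
Then β₀ = ((-8) − 5·(-72/61))/4 = -32/61.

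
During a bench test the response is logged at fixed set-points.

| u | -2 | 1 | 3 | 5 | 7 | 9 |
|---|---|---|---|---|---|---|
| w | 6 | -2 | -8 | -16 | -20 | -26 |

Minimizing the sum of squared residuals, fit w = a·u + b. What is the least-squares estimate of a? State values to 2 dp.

With design matrix M, MᵀM = [[169, 23]; [23, 6]] and Mᵀw = [-492, -66]ᵀ.
Determinant 169·6 − 23² = 485.
a = ((-492)·6 − 23·(-66))/485 = -1434/485; b = (169·(-66) − 23·(-492))/485 = 162/485.

a = -2.96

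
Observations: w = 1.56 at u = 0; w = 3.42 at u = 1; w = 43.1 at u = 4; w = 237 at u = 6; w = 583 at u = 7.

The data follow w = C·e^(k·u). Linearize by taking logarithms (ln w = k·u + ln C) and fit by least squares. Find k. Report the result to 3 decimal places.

k = 0.846

Let Y = ln w. Fitting Y = k·u + ln C by least squares:
Σu = 18.0000, Σ(u)² = 102.0000, Σln w = 17.2741, Σu·ln w = 93.6694.
Equations: 102.0000·k + 18.0000·ln C = 93.6694;  18.0000·k + 5·ln C = 17.2741.
Δ = 102.0000·5 − (18.0000)² = 186.0000; k = (93.6694·5 − 18.0000·17.2741)/186.0000 = 0.84631, ln C = (102.0000·17.2741 − 18.0000·93.6694)/186.0000 = 0.40811.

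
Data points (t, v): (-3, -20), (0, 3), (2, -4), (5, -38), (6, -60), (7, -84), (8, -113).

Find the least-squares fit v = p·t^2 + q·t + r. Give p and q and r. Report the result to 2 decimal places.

p = -1.99, q = 1.55, r = 2.47

XᵀX·[p, q, r]ᵀ = Xᵀv reads: 8515·p + 1177·q + 187·r = -14654;  1177·p + 187·q + 25·r = -1990;  187·p + 25·q + 7·r = -316.
Solving the 3×3 system (Gaussian elimination) gives p = -2047/1029, q = 1063/686, r = 725/294.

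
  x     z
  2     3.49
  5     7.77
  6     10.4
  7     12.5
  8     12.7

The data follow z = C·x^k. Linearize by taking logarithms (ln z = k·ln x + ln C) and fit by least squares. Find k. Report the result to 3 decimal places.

k = 0.971

With ln zᵢ as the transformed response and ln xᵢ as the regressor:
XᵀX = [[14.3918, 8.1197]; [8.1197, 5]], rhs = [18.5621, 10.7093]ᵀ  (here Σln x = 8.1197, Σ(ln x)² = 14.3918, Σln z = 10.7093, Σln x·ln z = 18.5621).
Slope k = (n·Σln x·ln z − Σln x·Σln z)/(n·Σ(ln x)² − (Σln x)²) = (5·18.5621 − 8.1197·10.7093)/6.0295 = 0.97089; ln C = (Σln z − k·Σln x)/n = 0.56520.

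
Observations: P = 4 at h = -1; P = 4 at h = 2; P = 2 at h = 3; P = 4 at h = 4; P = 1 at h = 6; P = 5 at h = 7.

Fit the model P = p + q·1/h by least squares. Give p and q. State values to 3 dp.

Forming AᵀA = [[6, 11/28]; [11/28, 10385/7056]] and AᵀP = [20, 23/42]ᵀ gives AᵀA·[p, q]ᵀ = AᵀP.
det = 6·(10385/7056) − (11/28)² = 20407/2352.
p = (20·(10385/7056) − (11/28)·(23/42))/(20407/2352) = 206182/61221; q = (6·(23/42) − (11/28)·20)/(20407/2352) = -10752/20407.

p = 3.368, q = -0.527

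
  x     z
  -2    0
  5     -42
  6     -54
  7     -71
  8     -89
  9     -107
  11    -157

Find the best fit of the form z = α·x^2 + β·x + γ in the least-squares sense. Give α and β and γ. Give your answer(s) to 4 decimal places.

α = -1.0336, β = -2.6700, γ = -1.3951

Entries of MᵀM: Σx^2·x^2 = 29636, Σx^2·x = 3248, Σx^2 = 380, Σx·x = 380, Σx = 44, Σ1 = 7.
And Σx^2·z = -39833, Σx·z = -4433, Σz = -520.
Normal equations: [[29636, 3248, 380]; [3248, 380, 44]; [380, 44, 7]]·[α, β, γ]ᵀ = [-39833, -4433, -520]ᵀ.
Inverting the 3×3 Gram matrix, [α, β, γ]ᵀ = [-116367/112588, -300609/112588, -39268/28147]ᵀ.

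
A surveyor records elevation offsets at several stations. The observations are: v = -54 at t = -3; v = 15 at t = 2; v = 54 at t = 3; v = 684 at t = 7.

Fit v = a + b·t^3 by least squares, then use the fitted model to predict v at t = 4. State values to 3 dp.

Sums needed: Σ1 = 4, Σt^3 = 351, Σt^3·t^3 = 119171.
And Σv = 699, Σt^3·v = 237648.
Normal equations: [[4, 351]; [351, 119171]]·[a, b]ᵀ = [699, 237648]ᵀ.
det = 4·119171 − 351² = 353483.
a = (699·119171 − 351·237648)/353483 = -8763/27191; b = (4·237648 − 351·699)/353483 = 705243/353483.
At t = 4: v̂ = (-8763/27191)·(1) + (705243/353483)·(64) = 45021633/353483.

v̂ = 127.366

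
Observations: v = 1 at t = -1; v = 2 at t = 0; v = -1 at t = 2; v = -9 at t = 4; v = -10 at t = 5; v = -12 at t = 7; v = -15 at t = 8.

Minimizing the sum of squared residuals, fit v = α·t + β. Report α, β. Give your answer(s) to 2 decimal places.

Entries of XᵀX: Σt·t = 159, Σt = 25, Σ1 = 7.
Moment sums: Σt·v = -293, Σv = -44.
Eliminating β: 7·(row 1) − 25·(row 2) gives 488·α = 7·(-293) − 25·(-44) = -951, so α = -951/488.
Then β = ((-44) − 25·(-951/488))/7 = 329/488.

α = -1.95, β = 0.67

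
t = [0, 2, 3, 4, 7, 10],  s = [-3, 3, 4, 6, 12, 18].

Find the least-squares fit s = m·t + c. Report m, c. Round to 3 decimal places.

m = 2.031, c = -2.133

Normal-equation sums: Σt·t = 178, Σt = 26, Σ1 = 6.
And Σt·s = 306, Σs = 40.
Eliminating c: 6·(row 1) − 26·(row 2) gives 392·m = 6·306 − 26·40 = 796, so m = 199/98.
Then c = (40 − 26·(199/98))/6 = -209/98.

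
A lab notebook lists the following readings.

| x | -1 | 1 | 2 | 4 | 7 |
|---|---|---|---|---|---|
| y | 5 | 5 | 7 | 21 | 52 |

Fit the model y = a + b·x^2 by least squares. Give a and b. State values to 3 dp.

Sums needed: Σ1 = 5, Σx^2 = 71, Σx^2·x^2 = 2675.
For Mᵀy: Σy = 90, Σx^2·y = 2922.
So MᵀM·[a, b]ᵀ = Mᵀy: [[5, 71]; [71, 2675]]·[a, b]ᵀ = [90, 2922]ᵀ.
Eliminating b: 2675·(row 1) − 71·(row 2) gives 8334·a = 2675·90 − 71·2922 = 33288, so a = 5548/1389.
Then b = (2922 − 71·(5548/1389))/2675 = 1370/1389.

a = 3.994, b = 0.986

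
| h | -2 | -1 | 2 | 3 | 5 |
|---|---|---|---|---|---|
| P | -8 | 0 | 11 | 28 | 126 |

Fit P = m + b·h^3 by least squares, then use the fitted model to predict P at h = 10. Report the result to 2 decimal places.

P̂ = 1000.70

Sums needed: Σ1 = 5, Σh^3 = 151, Σh^3·h^3 = 16483.
For XᵀP: ΣP = 157, Σh^3·P = 16658.
So XᵀX·[m, b]ᵀ = XᵀP: [[5, 151]; [151, 16483]]·[m, b]ᵀ = [157, 16658]ᵀ.
Δ = 5·16483 − 151² = 59614.
m = (157·16483 − 151·16658)/59614 = 72473/59614; b = (5·16658 − 151·157)/59614 = 59583/59614.
At h = 10: P̂ = (72473/59614)·(1) + (59583/59614)·(1000) = 59655473/59614.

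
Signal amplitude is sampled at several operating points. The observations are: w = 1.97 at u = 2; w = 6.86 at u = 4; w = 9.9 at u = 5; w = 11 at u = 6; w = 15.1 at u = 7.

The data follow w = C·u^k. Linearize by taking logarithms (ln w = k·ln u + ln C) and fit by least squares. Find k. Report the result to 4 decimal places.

With ln wᵢ as the transformed response and ln uᵢ as the regressor:
Σln u = 7.4265, Σ(ln u)² = 11.9895, Σln w = 10.0089, Σln u·ln w = 16.4083.
Equations: 11.9895·k + 7.4265·ln C = 16.4083;  7.4265·k + 5·ln C = 10.0089.
Δ = 11.9895·5 − (7.4265)² = 4.7940; k = (16.4083·5 − 7.4265·10.0089)/4.7940 = 1.60827, ln C = (11.9895·10.0089 − 7.4265·16.4083)/4.7940 = -0.38700.

k = 1.6083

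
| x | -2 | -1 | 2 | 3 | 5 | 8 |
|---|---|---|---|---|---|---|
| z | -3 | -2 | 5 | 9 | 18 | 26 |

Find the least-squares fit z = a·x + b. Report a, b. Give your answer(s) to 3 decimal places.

Normal-equation sums: Σx·x = 107, Σx = 15, Σ1 = 6.
For Mᵀz: Σx·z = 343, Σz = 53.
So MᵀM·[a, b]ᵀ = Mᵀz: [[107, 15]; [15, 6]]·[a, b]ᵀ = [343, 53]ᵀ.
det = 107·6 − 15² = 417.
a = (343·6 − 15·53)/417 = 421/139; b = (107·53 − 15·343)/417 = 526/417.

a = 3.029, b = 1.261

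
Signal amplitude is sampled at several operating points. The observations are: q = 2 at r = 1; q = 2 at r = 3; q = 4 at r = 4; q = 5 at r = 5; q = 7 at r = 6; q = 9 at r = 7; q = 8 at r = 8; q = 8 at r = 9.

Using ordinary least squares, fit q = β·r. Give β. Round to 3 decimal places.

β = 1.032

Entries of AᵀA: Σr·r = 281.
For Aᵀq: Σr·q = 290.
β = 290/281 = 1.03203.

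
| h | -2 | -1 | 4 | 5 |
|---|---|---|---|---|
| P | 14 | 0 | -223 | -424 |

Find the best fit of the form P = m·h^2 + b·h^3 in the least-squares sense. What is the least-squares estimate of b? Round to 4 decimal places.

b = -2.9355

With design matrix A, AᵀA = [[898, 4116]; [4116, 19786]] and AᵀP = [-14112, -67384]ᵀ.
Eliminating b: 19786·(row 1) − 4116·(row 2) gives 826372·m = 19786·(-14112) − 4116·(-67384) = -1867488, so m = -466872/206593.
Then b = ((-67384) − 4116·(-466872/206593))/19786 = -606460/206593.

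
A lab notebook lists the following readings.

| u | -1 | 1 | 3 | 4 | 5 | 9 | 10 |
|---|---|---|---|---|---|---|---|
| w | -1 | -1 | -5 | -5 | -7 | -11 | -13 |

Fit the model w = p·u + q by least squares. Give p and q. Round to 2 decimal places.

p = -1.13, q = -1.12

The normal equations are: 233·p + 31·q = -299;  31·p + 7·q = -43.
(Σu·u = 233, Σu = 31, Σ1 = 7, Σu·w = -299, Σw = -43.)
Δ = 233·7 − 31² = 670.
p = ((-299)·7 − 31·(-43))/670 = -76/67; q = (233·(-43) − 31·(-299))/670 = -75/67.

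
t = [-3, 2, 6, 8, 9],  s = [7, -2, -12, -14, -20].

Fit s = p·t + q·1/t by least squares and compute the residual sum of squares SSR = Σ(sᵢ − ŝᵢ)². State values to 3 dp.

SSR = 11.194

Normal-equation sums: Σt·t = 194, Σt·1/t = 5, Σ1/t·1/t = 2161/5184.
For Mᵀs: Σt·s = -389, Σ1/t·s = -335/36.
So MᵀM·[p, q]ᵀ = Mᵀs: [[194, 5]; [5, 2161/5184]]·[p, q]ᵀ = [-389, -335/36]ᵀ.
det = 194·(2161/5184) − 5² = 144817/2592.
p = ((-389)·(2161/5184) − 5·(-335/36))/(144817/2592) = -599429/289634; q = (194·(-335/36) − 5·(-389))/(144817/2592) = 362160/144817.
Residuals: 470591/289634, 128715/144817, 123/144817, 325008/144817, -478299/289634; SSR = 3242081/289634.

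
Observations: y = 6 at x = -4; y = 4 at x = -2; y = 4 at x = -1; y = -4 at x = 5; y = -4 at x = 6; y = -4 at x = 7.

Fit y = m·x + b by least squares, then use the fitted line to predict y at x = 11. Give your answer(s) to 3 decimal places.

Setting ∂/∂m … = 0 gives: 131·m + 11·b = -108;  11·m + 6·b = 2.
det = 131·6 − 11² = 665.
m = ((-108)·6 − 11·2)/665 = -134/133; b = (131·2 − 11·(-108))/665 = 290/133.
At x = 11: ŷ = (-134/133)·(11) + (290/133)·(1) = -1184/133.

ŷ = -8.902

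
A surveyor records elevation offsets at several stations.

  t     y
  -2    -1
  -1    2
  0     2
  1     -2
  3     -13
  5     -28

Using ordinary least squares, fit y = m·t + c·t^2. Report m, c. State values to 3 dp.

m = -1.559, c = -0.824

Forming AᵀA = [[40, 144]; [144, 724]] and Aᵀy = [-181, -821]ᵀ gives AᵀA·[m, c]ᵀ = Aᵀy.
Eliminating c: 724·(row 1) − 144·(row 2) gives 8224·m = 724·(-181) − 144·(-821) = -12820, so m = -3205/2056.
Then c = ((-821) − 144·(-3205/2056))/724 = -847/1028.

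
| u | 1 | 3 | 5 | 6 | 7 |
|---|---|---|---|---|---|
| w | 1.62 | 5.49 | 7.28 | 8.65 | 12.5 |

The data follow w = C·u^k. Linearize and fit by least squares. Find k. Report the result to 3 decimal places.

k = 0.979

Let Y = ln w. Fitting Y = k·ln u + ln C by least squares:
Σln u = 6.4457, Σ(ln u)² = 10.7942, Σln w = 8.8538, Σln u·ln w = 13.8465.
Equations: 10.7942·k + 6.4457·ln C = 13.8465;  6.4457·k + 5·ln C = 8.8538.
Solving (det = 12.4237): k = 0.97905, ln C = 0.50862.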